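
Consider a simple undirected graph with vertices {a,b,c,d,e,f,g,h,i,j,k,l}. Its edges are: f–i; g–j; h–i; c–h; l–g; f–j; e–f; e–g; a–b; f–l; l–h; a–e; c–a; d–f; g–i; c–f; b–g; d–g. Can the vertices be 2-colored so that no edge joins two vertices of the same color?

Partition the vertices as {b, c, d, e, i, j, k, l} vs {a, f, g, h}. Each listed edge has one endpoint in each part, so the graph is bipartite.

Yes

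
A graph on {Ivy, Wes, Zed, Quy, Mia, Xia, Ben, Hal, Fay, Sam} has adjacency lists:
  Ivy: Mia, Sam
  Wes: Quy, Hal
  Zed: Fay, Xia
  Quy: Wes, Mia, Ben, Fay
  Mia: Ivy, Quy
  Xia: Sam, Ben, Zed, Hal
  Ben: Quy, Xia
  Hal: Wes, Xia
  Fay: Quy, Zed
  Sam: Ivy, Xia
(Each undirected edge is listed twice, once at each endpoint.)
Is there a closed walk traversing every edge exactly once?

Yes

Degrees: Ivy:2, Wes:2, Zed:2, Quy:4, Mia:2, Xia:4, Ben:2, Hal:2, Fay:2, Sam:2
Every vertex has even degree and the edges form a single connected piece, so an Eulerian circuit exists.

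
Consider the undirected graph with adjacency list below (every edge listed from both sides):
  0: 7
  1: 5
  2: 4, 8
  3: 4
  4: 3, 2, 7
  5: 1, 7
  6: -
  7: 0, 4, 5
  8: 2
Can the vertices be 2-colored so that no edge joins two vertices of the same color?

Yes

Partition the vertices as {1, 2, 3, 6, 7} vs {0, 4, 5, 8}. Each listed edge has one endpoint in each part, so the graph is bipartite.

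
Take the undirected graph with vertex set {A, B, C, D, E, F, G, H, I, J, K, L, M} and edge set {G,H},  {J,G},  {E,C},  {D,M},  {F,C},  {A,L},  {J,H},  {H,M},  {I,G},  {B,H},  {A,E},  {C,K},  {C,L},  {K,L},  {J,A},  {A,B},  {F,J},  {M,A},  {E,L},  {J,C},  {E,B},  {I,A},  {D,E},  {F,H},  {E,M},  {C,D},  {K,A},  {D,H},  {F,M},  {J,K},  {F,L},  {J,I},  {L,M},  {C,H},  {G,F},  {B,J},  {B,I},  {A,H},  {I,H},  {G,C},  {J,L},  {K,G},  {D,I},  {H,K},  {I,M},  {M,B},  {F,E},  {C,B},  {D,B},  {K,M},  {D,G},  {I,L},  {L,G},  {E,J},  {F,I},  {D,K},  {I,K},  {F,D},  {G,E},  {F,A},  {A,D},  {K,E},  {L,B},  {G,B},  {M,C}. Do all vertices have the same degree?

Yes

Degrees: A:10, B:10, C:10, D:10, E:10, F:10, G:10, H:10, I:10, J:10, K:10, L:10, M:10
All degrees equal 10; the graph is regular.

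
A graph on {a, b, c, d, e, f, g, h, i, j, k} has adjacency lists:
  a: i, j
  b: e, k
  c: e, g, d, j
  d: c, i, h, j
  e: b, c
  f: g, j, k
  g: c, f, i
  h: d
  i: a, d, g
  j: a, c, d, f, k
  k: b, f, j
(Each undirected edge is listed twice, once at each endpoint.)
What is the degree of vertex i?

3

Neighbors of i: a, d, g.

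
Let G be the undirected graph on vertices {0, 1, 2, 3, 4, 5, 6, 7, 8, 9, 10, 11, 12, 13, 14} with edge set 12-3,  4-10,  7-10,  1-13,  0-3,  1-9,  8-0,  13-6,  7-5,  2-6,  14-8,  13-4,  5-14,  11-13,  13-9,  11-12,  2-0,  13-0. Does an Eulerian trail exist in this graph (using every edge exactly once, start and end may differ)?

Degrees: 0:4, 1:2, 2:2, 3:2, 4:2, 5:2, 6:2, 7:2, 8:2, 9:2, 10:2, 11:2, 12:2, 13:6, 14:2
Odd-degree vertices: none (0 total).
With 0 odd-degree vertices and all edges in one connected piece, an Eulerian trail exists.

Yes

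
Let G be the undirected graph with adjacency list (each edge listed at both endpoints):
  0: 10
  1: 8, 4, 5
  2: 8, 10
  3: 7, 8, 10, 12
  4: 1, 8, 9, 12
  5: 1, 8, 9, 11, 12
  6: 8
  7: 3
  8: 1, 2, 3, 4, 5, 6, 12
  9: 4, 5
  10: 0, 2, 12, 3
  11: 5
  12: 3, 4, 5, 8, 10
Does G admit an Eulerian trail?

Degrees: 0:1, 1:3, 2:2, 3:4, 4:4, 5:5, 6:1, 7:1, 8:7, 9:2, 10:4, 11:1, 12:5
Odd-degree vertices: 0, 1, 5, 6, 7, 8, 11, 12 (8 total).
An Eulerian trail requires 0 or 2 odd-degree vertices; here there are 8.

No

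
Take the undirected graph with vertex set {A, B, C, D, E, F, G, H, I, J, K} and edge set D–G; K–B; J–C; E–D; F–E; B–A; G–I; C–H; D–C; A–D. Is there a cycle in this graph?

|V| = 11, |E| = 10, number of components = 1.
A forest on 11 vertices with 1 component has exactly 10 edges, which matches — so no cycle.

No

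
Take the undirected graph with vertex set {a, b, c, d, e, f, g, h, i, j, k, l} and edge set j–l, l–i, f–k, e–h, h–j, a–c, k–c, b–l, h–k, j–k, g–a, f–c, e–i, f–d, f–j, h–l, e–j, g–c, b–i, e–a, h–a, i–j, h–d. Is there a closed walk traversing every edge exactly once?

Yes

Degrees: a:4, b:2, c:4, d:2, e:4, f:4, g:2, h:6, i:4, j:6, k:4, l:4
All degrees are even and the non-isolated vertices are connected — an Eulerian circuit exists.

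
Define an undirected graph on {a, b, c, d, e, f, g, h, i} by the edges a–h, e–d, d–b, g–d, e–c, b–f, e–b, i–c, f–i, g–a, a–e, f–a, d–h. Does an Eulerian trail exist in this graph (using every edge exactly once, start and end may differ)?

Degrees: a:4, b:3, c:2, d:4, e:4, f:3, g:2, h:2, i:2
Odd-degree vertices: b, f (2 total).
The non-isolated vertices are connected and exactly 2 have odd degree, so an Eulerian trail exists (from b to f).

Yes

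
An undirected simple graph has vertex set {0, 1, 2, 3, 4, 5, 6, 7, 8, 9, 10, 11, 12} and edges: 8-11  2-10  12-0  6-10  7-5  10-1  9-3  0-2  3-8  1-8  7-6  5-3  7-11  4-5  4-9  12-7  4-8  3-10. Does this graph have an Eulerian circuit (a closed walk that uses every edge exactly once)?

No

Degrees: 0:2, 1:2, 2:2, 3:4, 4:3, 5:3, 6:2, 7:4, 8:4, 9:2, 10:4, 11:2, 12:2
Vertices with odd degree: 4, 5. An Eulerian circuit requires all degrees even.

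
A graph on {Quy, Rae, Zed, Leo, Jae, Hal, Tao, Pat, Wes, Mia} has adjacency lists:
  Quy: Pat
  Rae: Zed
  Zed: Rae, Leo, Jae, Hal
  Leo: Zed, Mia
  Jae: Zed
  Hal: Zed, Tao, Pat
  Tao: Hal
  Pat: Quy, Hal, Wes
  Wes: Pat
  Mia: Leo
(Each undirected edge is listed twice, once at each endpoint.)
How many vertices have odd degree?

8

Degrees: Quy:1, Rae:1, Zed:4, Leo:2, Jae:1, Hal:3, Tao:1, Pat:3, Wes:1, Mia:1
Odd-degree vertices: Quy, Rae, Jae, Hal, Tao, Pat, Wes, Mia.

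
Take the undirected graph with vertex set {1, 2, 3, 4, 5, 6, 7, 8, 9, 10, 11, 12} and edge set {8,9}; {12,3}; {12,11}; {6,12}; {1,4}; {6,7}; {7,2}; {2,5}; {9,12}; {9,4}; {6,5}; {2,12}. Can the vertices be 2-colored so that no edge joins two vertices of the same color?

Partition the vertices as {4, 5, 7, 8, 10, 12} vs {1, 2, 3, 6, 9, 11}. Each listed edge has one endpoint in each part, so the graph is bipartite.

Yes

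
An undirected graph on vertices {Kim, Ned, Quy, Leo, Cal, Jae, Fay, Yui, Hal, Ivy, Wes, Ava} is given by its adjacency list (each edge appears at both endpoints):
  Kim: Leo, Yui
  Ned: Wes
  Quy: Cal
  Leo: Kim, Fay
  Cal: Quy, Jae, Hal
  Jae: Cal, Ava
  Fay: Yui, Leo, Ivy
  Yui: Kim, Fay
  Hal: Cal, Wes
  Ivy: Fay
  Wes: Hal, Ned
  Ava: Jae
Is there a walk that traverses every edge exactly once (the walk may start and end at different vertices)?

Degrees: Kim:2, Ned:1, Quy:1, Leo:2, Cal:3, Jae:2, Fay:3, Yui:2, Hal:2, Ivy:1, Wes:2, Ava:1
Odd-degree vertices: Ned, Quy, Cal, Fay, Ivy, Ava (6 total).
With 6 odd-degree vertices (more than two), no single trail can use every edge.

No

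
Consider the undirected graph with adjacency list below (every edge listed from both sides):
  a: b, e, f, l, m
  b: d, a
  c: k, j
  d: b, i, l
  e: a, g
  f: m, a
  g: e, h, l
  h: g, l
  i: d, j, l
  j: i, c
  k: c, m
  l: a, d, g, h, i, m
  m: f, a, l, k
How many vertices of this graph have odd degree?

4

Degrees: a:5, b:2, c:2, d:3, e:2, f:2, g:3, h:2, i:3, j:2, k:2, l:6, m:4
Odd-degree vertices: a, d, g, i.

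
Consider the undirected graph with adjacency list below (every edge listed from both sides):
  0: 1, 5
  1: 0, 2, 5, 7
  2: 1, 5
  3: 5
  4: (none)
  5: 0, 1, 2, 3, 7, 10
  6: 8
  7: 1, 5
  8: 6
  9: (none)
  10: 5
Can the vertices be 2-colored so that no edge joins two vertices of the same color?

The cycle 2-1-5-2 has length 3, which is odd, so the graph is not bipartite.

No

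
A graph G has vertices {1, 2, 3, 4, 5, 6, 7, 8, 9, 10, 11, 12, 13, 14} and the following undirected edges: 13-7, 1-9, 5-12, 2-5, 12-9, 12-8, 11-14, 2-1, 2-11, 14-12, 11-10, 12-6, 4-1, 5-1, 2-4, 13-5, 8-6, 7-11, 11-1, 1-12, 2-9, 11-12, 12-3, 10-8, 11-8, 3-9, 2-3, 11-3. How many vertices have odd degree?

0

Degrees: 1:6, 2:6, 3:4, 4:2, 5:4, 6:2, 7:2, 8:4, 9:4, 10:2, 11:8, 12:8, 13:2, 14:2
Odd-degree vertices: none.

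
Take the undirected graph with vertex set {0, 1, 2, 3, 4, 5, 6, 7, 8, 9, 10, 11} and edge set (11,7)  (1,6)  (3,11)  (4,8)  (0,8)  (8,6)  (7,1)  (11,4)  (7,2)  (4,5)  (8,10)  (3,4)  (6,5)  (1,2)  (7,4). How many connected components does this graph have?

Component: {9}
Component: {0, 1, 2, 3, 4, 5, 6, 7, 8, 10, 11}

2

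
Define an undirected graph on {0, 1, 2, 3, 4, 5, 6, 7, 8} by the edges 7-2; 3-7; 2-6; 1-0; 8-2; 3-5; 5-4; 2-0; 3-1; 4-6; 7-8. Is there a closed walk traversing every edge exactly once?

Degrees: 0:2, 1:2, 2:4, 3:3, 4:2, 5:2, 6:2, 7:3, 8:2
Vertices with odd degree: 3, 7. An Eulerian circuit requires all degrees even.

No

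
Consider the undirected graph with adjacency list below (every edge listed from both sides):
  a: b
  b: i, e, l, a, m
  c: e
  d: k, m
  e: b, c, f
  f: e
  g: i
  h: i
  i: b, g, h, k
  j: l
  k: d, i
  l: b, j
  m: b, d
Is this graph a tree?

The graph has 13 vertices and 13 edges.
A tree on 13 vertices has exactly 12 edges; this graph has 13, so it contains a cycle and is not a tree.

No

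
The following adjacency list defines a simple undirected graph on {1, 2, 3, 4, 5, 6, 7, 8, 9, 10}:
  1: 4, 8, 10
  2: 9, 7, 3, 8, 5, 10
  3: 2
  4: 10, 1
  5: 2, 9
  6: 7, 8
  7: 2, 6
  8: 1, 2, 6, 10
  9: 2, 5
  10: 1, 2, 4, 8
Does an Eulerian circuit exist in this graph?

No

Degrees: 1:3, 2:6, 3:1, 4:2, 5:2, 6:2, 7:2, 8:4, 9:2, 10:4
1, 3 have odd degree; an Eulerian circuit needs every degree to be even, so none exists.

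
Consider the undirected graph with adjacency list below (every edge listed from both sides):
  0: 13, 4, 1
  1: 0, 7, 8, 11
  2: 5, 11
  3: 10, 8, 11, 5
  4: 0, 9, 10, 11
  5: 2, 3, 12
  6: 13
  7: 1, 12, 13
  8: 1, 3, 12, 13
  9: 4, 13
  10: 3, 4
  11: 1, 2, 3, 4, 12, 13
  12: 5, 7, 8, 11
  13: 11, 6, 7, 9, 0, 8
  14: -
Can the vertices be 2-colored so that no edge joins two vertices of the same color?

A valid 2-coloring puts {1, 2, 3, 4, 12, 13, 14} on one side and {0, 5, 6, 7, 8, 9, 10, 11} on the other; every edge crosses between the two sides.

Yes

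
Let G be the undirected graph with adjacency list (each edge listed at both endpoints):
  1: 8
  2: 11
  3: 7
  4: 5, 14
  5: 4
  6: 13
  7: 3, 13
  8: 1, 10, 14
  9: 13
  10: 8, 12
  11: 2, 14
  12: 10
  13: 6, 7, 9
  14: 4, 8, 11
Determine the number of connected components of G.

2

Component: {3, 6, 7, 9, 13}
Component: {1, 2, 4, 5, 8, 10, 11, 12, 14}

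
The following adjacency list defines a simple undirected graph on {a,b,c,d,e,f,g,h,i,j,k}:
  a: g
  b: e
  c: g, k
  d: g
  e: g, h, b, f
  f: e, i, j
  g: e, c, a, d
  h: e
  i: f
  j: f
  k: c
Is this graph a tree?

Yes

The graph has 11 vertices and 10 edges.
It is connected with exactly 10 edges, hence acyclic — it is a tree.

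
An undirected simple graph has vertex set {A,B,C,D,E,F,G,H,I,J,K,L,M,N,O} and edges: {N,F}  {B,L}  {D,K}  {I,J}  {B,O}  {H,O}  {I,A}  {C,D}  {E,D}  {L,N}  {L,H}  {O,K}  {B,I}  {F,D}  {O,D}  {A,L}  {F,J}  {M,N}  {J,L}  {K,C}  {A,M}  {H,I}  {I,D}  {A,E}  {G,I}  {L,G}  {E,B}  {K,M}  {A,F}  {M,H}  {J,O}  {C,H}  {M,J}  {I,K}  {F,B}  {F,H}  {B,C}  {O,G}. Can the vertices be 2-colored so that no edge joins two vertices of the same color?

No

D-K-O-D is an odd cycle (length 3), and a bipartite graph can contain only even cycles.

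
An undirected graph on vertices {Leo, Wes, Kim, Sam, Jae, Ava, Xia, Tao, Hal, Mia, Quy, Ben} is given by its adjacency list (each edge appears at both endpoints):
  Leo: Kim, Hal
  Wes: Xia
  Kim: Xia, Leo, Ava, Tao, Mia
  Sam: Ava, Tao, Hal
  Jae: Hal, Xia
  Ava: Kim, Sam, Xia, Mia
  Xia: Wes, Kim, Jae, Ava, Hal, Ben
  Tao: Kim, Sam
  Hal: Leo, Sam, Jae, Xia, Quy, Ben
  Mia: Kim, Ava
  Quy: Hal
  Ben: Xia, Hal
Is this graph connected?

A breadth-first search from Leo visits Leo, Kim, Hal, Xia, Mia, Ava, Tao, Jae, Sam, Ben, Quy, Wes — all 12 vertices — so the graph is connected.

Yes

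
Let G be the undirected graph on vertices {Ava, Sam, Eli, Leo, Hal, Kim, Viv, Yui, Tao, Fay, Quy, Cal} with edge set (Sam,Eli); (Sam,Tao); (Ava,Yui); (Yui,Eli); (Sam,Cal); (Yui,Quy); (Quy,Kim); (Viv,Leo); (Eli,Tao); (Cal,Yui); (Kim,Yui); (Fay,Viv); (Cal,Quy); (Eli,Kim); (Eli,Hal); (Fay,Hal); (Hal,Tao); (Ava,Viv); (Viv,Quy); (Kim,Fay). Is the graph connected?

A breadth-first search from Ava visits Ava, Viv, Yui, Fay, Leo, Quy, Eli, Kim, Cal, Hal, Sam, Tao — all 12 vertices — so the graph is connected.

Yes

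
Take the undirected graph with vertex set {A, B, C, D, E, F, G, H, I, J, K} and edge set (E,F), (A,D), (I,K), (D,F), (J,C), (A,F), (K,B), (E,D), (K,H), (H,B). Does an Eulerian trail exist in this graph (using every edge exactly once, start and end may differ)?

Degrees: A:2, B:2, C:1, D:3, E:2, F:3, G:0, H:2, I:1, J:1, K:3
Odd-degree vertices: C, D, F, I, J, K (6 total).
With 6 odd-degree vertices (more than two), no single trail can use every edge.

No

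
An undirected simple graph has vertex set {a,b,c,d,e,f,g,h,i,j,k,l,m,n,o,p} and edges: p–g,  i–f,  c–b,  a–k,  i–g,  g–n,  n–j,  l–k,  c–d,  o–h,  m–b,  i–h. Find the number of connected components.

4

Component: {e}
Component: {a, k, l}
Component: {b, c, d, m}
Component: {f, g, h, i, j, n, o, p}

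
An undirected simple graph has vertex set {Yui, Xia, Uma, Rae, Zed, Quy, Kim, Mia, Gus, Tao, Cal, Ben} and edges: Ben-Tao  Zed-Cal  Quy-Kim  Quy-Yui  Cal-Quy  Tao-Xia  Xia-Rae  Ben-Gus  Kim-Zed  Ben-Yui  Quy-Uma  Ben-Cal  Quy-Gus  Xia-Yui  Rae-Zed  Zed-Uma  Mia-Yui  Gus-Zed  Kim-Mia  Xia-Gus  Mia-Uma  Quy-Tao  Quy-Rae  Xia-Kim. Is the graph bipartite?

Yes

Partition the vertices as {Xia, Zed, Quy, Mia, Ben} vs {Yui, Uma, Rae, Kim, Gus, Tao, Cal}. Each listed edge has one endpoint in each part, so the graph is bipartite.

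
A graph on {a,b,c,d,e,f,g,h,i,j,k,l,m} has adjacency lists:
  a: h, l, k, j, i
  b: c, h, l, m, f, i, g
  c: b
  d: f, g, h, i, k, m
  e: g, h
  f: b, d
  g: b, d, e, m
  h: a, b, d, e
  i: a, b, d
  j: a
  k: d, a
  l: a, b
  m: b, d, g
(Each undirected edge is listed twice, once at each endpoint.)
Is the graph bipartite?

No

b-g-m-b is an odd cycle (length 3), and a bipartite graph can contain only even cycles.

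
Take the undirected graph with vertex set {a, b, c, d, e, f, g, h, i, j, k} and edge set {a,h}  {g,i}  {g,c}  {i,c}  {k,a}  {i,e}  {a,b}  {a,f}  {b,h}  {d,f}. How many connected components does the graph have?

Component: {j}
Component: {c, e, g, i}
Component: {a, b, d, f, h, k}

3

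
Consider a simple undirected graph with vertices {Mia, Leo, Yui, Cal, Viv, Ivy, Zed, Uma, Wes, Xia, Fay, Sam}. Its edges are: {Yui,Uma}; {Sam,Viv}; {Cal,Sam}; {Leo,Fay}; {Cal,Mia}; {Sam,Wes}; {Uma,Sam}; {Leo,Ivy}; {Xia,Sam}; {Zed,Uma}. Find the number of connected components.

Component: {Leo, Ivy, Fay}
Component: {Mia, Yui, Cal, Viv, Zed, Uma, Wes, Xia, Sam}

2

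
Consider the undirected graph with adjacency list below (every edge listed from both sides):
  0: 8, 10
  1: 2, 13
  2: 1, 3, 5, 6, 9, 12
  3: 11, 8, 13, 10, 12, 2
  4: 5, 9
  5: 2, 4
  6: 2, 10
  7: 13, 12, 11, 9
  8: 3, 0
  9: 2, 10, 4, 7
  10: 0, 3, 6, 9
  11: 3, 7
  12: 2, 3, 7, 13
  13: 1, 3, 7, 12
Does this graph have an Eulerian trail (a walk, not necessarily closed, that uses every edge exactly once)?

Yes

Degrees: 0:2, 1:2, 2:6, 3:6, 4:2, 5:2, 6:2, 7:4, 8:2, 9:4, 10:4, 11:2, 12:4, 13:4
Odd-degree vertices: none (0 total).
With 0 odd-degree vertices and all edges in one connected piece, an Eulerian trail exists.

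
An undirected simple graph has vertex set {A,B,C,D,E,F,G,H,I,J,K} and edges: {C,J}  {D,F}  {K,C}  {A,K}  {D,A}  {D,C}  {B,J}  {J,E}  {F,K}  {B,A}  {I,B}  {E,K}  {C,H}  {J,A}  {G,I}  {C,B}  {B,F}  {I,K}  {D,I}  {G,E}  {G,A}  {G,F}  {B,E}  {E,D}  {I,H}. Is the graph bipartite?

No

B-J-C-B is an odd cycle (length 3), and a bipartite graph can contain only even cycles.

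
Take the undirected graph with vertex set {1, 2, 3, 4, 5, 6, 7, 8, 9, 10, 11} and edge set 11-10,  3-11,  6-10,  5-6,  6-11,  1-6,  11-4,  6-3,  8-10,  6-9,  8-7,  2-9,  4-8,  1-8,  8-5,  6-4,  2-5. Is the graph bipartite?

The cycle 10-6-11-10 has length 3, which is odd, so the graph is not bipartite.

No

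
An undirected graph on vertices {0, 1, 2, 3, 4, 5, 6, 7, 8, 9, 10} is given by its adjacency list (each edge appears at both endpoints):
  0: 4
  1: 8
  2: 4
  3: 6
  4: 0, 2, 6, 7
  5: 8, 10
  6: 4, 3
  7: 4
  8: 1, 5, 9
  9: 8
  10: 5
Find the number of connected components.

Component: {1, 5, 8, 9, 10}
Component: {0, 2, 3, 4, 6, 7}

2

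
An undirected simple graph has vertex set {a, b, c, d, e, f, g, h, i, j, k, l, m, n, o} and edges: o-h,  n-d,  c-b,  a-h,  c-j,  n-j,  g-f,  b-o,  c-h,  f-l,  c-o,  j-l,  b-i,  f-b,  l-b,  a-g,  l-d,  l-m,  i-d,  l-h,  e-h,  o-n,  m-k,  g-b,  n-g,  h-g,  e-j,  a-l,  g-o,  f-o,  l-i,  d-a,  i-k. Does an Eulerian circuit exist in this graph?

Yes

Degrees: a:4, b:6, c:4, d:4, e:2, f:4, g:6, h:6, i:4, j:4, k:2, l:8, m:2, n:4, o:6
Every vertex has even degree and the edges form a single connected piece, so an Eulerian circuit exists.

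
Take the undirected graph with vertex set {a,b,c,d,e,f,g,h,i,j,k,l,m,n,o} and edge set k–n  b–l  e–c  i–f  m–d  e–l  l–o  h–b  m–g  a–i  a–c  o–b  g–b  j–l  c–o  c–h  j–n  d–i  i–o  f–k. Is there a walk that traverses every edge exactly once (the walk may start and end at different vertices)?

Degrees: a:2, b:4, c:4, d:2, e:2, f:2, g:2, h:2, i:4, j:2, k:2, l:4, m:2, n:2, o:4
Odd-degree vertices: none (0 total).
The non-isolated vertices are connected and exactly 0 have odd degree, so an Eulerian trail exists.

Yes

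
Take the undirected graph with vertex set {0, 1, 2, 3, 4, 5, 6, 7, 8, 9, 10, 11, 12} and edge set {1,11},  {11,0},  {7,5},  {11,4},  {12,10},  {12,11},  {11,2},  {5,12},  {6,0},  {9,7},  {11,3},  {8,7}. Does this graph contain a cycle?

|V| = 13, |E| = 12, number of components = 1.
Since 12 = 13 - 1, the graph is a forest and contains no cycle.

No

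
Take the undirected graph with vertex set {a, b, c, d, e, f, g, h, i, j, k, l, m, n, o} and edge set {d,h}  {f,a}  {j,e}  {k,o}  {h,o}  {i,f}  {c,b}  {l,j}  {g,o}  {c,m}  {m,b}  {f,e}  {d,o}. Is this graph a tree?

The graph has 15 vertices and 13 edges.
It splits into 4 components, so it cannot be a tree.

No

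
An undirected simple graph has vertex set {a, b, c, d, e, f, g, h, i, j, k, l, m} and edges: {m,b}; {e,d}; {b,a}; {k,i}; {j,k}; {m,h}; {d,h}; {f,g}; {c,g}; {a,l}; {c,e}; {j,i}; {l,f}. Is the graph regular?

Yes

Degrees: a:2, b:2, c:2, d:2, e:2, f:2, g:2, h:2, i:2, j:2, k:2, l:2, m:2
Every vertex has degree 2, so the graph is 2-regular.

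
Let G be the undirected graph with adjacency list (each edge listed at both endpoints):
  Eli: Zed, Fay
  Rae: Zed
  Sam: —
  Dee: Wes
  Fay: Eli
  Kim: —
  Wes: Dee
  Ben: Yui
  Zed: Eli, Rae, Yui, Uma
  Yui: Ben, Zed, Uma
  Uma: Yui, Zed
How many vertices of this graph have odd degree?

Degrees: Eli:2, Rae:1, Sam:0, Dee:1, Fay:1, Kim:0, Wes:1, Ben:1, Zed:4, Yui:3, Uma:2
Odd-degree vertices: Rae, Dee, Fay, Wes, Ben, Yui.

6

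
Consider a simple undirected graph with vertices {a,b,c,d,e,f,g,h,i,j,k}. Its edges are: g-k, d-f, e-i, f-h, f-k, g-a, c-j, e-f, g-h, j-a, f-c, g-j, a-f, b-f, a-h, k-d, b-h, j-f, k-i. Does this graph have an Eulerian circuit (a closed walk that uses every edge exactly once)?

Yes

Degrees: a:4, b:2, c:2, d:2, e:2, f:8, g:4, h:4, i:2, j:4, k:4
All degrees are even and the non-isolated vertices are connected — an Eulerian circuit exists.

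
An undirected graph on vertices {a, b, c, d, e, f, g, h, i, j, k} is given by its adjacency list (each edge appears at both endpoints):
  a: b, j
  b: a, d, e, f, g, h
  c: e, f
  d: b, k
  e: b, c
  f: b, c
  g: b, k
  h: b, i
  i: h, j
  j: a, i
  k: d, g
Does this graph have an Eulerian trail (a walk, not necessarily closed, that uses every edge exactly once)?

Yes

Degrees: a:2, b:6, c:2, d:2, e:2, f:2, g:2, h:2, i:2, j:2, k:2
Odd-degree vertices: none (0 total).
With 0 odd-degree vertices and all edges in one connected piece, an Eulerian trail exists.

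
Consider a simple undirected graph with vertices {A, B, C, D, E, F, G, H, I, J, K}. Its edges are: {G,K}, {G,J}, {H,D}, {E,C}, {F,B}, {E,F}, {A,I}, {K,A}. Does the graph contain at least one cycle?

No

|V| = 11, |E| = 8, number of components = 3.
Since 8 = 11 - 3, the graph is a forest and contains no cycle.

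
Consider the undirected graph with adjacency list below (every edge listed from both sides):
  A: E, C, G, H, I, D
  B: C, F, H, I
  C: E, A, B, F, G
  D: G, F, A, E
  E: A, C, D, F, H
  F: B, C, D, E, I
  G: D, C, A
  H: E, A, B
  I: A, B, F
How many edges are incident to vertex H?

3

Neighbors of H: A, B, E.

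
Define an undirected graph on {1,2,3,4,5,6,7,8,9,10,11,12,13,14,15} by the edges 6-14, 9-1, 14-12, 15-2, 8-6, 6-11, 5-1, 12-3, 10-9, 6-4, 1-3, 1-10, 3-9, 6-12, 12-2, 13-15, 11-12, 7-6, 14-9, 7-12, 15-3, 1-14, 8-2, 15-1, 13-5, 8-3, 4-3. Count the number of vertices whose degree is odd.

2

Degrees: 1:6, 2:3, 3:6, 4:2, 5:2, 6:6, 7:2, 8:3, 9:4, 10:2, 11:2, 12:6, 13:2, 14:4, 15:4
Odd-degree vertices: 2, 8.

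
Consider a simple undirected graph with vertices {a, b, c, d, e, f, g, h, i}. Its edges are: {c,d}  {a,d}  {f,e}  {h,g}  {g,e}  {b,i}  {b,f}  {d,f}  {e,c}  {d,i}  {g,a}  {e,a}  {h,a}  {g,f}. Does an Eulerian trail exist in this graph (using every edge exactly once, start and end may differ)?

Yes

Degrees: a:4, b:2, c:2, d:4, e:4, f:4, g:4, h:2, i:2
Odd-degree vertices: none (0 total).
With 0 odd-degree vertices and all edges in one connected piece, an Eulerian trail exists.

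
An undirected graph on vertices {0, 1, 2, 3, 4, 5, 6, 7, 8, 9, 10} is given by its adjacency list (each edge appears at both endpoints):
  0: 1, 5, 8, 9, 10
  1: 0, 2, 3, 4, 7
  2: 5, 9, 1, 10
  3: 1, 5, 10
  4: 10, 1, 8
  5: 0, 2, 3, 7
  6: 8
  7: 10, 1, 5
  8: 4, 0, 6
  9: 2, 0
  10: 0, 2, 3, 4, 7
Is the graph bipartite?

Color {1, 5, 8, 9, 10} black and {0, 2, 3, 4, 6, 7} white. No edge joins two same-colored vertices, so the graph is bipartite.

Yes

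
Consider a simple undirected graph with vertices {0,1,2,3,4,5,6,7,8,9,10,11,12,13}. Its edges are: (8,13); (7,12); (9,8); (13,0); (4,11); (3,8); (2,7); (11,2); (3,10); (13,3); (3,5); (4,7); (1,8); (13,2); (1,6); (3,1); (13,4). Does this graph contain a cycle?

Yes

The graph has 14 vertices, 17 edges, and 1 connected component.
Since 17 > 14 - 1, a cycle must exist; for instance 8-3-1-8.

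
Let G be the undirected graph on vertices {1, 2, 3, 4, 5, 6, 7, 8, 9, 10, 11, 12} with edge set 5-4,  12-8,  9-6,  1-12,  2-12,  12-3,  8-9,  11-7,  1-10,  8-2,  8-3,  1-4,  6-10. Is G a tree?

No

|V| = 12, |E| = 13.
It splits into 2 components, so it cannot be a tree.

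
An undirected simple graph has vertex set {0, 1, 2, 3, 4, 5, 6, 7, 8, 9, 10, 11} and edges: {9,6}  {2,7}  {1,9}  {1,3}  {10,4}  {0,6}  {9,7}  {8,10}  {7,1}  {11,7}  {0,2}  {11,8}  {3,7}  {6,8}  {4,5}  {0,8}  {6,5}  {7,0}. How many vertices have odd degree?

2

Degrees: 0:4, 1:3, 2:2, 3:2, 4:2, 5:2, 6:4, 7:6, 8:4, 9:3, 10:2, 11:2
Odd-degree vertices: 1, 9.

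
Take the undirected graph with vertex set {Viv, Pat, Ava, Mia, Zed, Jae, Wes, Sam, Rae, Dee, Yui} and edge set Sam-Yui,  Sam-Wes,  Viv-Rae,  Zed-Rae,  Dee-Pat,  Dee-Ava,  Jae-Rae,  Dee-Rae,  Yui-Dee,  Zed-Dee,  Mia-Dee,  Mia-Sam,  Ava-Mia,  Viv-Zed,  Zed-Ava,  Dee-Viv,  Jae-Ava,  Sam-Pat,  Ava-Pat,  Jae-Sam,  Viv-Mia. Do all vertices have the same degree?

Degrees: Viv:4, Pat:3, Ava:5, Mia:4, Zed:4, Jae:3, Wes:1, Sam:5, Rae:4, Dee:7, Yui:2
Vertex Wes has degree 1 while Dee has degree 7, so the graph is not regular.

No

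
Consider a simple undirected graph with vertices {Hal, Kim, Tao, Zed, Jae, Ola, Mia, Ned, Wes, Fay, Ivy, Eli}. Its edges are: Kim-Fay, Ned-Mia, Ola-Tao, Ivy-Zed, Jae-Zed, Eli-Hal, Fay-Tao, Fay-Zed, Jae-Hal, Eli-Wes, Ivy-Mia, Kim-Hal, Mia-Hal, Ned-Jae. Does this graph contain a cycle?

The graph has 12 vertices, 14 edges, and 1 connected component.
Since 14 > 12 - 1, a cycle must exist; for instance Hal-Kim-Fay-Zed-Jae-Hal.

Yes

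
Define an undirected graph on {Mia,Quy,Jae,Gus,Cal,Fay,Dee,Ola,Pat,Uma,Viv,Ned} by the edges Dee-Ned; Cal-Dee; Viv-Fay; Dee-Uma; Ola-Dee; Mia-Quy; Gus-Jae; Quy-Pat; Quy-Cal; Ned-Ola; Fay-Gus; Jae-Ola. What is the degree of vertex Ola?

3

Neighbors of Ola: Jae, Dee, Ned.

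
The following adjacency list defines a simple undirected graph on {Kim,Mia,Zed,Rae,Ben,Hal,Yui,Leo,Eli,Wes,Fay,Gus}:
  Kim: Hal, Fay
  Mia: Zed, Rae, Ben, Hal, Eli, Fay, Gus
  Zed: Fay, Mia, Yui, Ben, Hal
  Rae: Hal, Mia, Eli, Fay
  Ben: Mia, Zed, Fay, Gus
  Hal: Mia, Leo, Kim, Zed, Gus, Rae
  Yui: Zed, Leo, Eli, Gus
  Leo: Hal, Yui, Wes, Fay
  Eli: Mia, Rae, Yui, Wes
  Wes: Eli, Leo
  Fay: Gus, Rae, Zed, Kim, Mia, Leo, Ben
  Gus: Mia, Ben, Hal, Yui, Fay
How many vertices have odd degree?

4

Degrees: Kim:2, Mia:7, Zed:5, Rae:4, Ben:4, Hal:6, Yui:4, Leo:4, Eli:4, Wes:2, Fay:7, Gus:5
Odd-degree vertices: Mia, Zed, Fay, Gus.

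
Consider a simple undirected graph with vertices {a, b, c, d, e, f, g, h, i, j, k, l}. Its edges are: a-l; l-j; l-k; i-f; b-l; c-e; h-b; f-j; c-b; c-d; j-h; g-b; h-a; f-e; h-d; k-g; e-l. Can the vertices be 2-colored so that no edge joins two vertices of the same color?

Color {c, f, g, h, l} black and {a, b, d, e, i, j, k} white. No edge joins two same-colored vertices, so the graph is bipartite.

Yes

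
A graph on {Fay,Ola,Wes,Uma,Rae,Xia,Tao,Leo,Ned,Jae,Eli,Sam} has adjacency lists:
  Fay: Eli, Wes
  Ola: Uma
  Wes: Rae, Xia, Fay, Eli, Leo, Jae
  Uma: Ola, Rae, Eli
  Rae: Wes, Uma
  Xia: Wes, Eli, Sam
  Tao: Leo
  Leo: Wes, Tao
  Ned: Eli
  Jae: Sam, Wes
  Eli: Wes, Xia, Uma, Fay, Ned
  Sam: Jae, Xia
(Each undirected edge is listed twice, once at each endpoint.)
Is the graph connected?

Yes

A breadth-first search from Fay visits Fay, Wes, Eli, Xia, Leo, Rae, Jae, Ned, Uma, Sam, Tao, Ola — all 12 vertices — so the graph is connected.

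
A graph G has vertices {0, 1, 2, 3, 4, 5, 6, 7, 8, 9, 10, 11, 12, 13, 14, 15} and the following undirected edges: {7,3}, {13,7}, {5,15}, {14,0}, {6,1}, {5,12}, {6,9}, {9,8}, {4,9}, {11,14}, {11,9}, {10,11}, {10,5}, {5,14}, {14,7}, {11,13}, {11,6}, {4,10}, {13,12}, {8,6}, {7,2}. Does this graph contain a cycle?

Yes

The graph has 16 vertices, 21 edges, and 1 connected component.
Since 21 > 16 - 1, a cycle must exist; for instance 11-9-4-10-11.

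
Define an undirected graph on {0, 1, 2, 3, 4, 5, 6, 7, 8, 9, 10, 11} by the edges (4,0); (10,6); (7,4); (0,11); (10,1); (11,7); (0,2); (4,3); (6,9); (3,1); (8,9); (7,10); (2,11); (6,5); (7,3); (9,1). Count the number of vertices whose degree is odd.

10

Degrees: 0:3, 1:3, 2:2, 3:3, 4:3, 5:1, 6:3, 7:4, 8:1, 9:3, 10:3, 11:3
Odd-degree vertices: 0, 1, 3, 4, 5, 6, 8, 9, 10, 11.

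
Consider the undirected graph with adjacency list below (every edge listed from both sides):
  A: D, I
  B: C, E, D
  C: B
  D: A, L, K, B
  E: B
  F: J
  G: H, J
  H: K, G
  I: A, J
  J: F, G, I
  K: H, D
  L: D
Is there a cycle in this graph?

|V| = 12, |E| = 12, number of components = 1.
One cycle is A-I-J-G-H-K-D-A.

Yes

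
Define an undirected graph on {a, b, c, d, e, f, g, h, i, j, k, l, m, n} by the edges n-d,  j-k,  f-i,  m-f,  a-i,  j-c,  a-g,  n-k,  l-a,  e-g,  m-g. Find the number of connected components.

4

Component: {b}
Component: {h}
Component: {c, d, j, k, n}
Component: {a, e, f, g, i, l, m}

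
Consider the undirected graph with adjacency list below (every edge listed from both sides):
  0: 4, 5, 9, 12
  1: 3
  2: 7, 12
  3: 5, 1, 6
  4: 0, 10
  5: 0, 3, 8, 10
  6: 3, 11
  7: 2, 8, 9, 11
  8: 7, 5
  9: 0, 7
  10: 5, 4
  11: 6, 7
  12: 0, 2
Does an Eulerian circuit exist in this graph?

No

Degrees: 0:4, 1:1, 2:2, 3:3, 4:2, 5:4, 6:2, 7:4, 8:2, 9:2, 10:2, 11:2, 12:2
Vertices with odd degree: 1, 3. An Eulerian circuit requires all degrees even.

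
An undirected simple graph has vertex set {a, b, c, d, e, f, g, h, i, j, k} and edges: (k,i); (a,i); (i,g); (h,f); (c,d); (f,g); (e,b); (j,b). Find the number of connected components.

3

Component: {c, d}
Component: {b, e, j}
Component: {a, f, g, h, i, k}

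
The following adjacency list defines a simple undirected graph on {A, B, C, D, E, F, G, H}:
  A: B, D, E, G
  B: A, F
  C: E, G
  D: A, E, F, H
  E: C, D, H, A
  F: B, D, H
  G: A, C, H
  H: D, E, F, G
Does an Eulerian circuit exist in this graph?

Degrees: A:4, B:2, C:2, D:4, E:4, F:3, G:3, H:4
Vertices with odd degree: F, G. An Eulerian circuit requires all degrees even.

No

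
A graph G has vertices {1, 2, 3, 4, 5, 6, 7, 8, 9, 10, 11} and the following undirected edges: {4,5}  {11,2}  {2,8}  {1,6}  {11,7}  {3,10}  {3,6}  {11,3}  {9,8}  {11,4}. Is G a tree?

Yes

|V| = 11, |E| = 10.
It is connected with exactly 10 edges, hence acyclic — it is a tree.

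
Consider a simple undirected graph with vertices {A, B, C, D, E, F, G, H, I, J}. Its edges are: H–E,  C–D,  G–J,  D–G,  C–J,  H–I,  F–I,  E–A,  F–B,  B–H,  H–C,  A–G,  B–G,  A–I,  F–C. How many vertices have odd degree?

Degrees: A:3, B:3, C:4, D:2, E:2, F:3, G:4, H:4, I:3, J:2
Odd-degree vertices: A, B, F, I.

4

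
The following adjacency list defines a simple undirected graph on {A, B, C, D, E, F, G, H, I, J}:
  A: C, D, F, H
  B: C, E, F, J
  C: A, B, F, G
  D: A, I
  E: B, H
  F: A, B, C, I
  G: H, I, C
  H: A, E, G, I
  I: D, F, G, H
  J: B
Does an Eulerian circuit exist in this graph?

Degrees: A:4, B:4, C:4, D:2, E:2, F:4, G:3, H:4, I:4, J:1
Vertices with odd degree: G, J. An Eulerian circuit requires all degrees even.

No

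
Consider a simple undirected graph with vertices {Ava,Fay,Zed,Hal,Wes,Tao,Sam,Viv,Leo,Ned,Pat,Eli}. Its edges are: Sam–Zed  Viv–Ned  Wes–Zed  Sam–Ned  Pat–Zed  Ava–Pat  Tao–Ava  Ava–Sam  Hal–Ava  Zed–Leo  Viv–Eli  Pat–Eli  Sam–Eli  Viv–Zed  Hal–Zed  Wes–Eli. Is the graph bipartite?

Yes

Partition the vertices as {Fay, Hal, Wes, Tao, Sam, Viv, Leo, Pat} vs {Ava, Zed, Ned, Eli}. Each listed edge has one endpoint in each part, so the graph is bipartite.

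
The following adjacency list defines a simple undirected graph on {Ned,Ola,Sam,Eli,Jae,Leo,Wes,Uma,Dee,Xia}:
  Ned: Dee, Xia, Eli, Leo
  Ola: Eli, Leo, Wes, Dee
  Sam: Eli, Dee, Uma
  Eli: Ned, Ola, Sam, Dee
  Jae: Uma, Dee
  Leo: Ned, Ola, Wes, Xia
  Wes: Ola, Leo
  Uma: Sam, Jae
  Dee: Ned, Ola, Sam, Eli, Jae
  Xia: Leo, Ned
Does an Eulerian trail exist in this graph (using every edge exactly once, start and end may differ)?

Degrees: Ned:4, Ola:4, Sam:3, Eli:4, Jae:2, Leo:4, Wes:2, Uma:2, Dee:5, Xia:2
Odd-degree vertices: Sam, Dee (2 total).
The non-isolated vertices are connected and exactly 2 have odd degree, so an Eulerian trail exists (from Sam to Dee).

Yes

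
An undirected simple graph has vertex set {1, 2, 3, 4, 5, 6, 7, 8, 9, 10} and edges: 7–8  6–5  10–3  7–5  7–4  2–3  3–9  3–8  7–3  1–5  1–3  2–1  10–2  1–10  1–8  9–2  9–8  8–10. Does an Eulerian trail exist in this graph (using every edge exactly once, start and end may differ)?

No

Degrees: 1:5, 2:4, 3:6, 4:1, 5:3, 6:1, 7:4, 8:5, 9:3, 10:4
Odd-degree vertices: 1, 4, 5, 6, 8, 9 (6 total).
An Eulerian trail requires 0 or 2 odd-degree vertices; here there are 6.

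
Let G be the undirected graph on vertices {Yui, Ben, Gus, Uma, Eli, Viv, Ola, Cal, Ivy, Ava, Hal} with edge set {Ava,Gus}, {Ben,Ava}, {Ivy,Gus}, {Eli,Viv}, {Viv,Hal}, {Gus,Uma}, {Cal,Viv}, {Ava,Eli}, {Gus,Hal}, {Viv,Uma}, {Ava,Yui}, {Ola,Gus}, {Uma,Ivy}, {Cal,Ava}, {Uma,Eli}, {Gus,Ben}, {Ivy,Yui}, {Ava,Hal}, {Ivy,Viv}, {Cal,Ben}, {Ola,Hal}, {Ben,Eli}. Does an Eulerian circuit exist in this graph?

No

Degrees: Yui:2, Ben:4, Gus:6, Uma:4, Eli:4, Viv:5, Ola:2, Cal:3, Ivy:4, Ava:6, Hal:4
Viv, Cal have odd degree; an Eulerian circuit needs every degree to be even, so none exists.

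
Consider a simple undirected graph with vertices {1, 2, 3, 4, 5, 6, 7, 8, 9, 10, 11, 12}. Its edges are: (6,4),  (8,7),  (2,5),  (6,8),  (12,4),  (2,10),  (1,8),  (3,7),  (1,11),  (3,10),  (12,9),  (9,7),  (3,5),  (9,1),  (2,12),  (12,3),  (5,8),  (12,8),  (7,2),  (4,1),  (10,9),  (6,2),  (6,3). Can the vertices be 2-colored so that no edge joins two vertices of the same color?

Yes

Partition the vertices as {2, 3, 4, 8, 9, 11} vs {1, 5, 6, 7, 10, 12}. Each listed edge has one endpoint in each part, so the graph is bipartite.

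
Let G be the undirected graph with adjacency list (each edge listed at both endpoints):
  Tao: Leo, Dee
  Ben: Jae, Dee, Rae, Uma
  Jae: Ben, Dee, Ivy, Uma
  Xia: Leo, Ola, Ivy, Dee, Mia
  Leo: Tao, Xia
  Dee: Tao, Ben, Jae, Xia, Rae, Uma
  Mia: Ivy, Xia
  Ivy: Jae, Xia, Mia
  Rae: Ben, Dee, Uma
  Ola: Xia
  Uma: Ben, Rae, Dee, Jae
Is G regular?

No

Degrees: Tao:2, Ben:4, Jae:4, Xia:5, Leo:2, Dee:6, Mia:2, Ivy:3, Rae:3, Ola:1, Uma:4
Degrees are not all equal (e.g. deg(Ola)=1 but deg(Dee)=6); not regular.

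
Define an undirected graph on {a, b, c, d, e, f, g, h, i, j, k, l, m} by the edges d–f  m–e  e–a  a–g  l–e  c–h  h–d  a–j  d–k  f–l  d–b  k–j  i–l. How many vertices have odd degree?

8

Degrees: a:3, b:1, c:1, d:4, e:3, f:2, g:1, h:2, i:1, j:2, k:2, l:3, m:1
Odd-degree vertices: a, b, c, e, g, i, l, m.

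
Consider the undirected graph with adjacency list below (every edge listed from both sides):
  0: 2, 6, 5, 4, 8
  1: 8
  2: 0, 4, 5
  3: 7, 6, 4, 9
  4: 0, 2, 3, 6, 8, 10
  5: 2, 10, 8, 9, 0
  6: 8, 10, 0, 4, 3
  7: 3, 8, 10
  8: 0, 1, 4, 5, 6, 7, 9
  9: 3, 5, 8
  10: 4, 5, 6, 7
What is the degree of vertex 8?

7

Neighbors of 8: 0, 1, 4, 5, 6, 7, 9.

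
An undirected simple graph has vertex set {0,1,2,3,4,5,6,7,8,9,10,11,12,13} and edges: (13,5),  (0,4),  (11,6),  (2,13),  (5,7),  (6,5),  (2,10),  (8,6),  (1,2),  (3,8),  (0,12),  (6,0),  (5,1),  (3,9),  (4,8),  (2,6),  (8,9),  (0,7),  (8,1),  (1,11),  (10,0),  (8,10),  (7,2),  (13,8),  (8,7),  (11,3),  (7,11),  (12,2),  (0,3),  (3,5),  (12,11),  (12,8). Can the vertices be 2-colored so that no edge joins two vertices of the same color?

The cycle 8-9-3-8 has length 3, which is odd, so the graph is not bipartite.

No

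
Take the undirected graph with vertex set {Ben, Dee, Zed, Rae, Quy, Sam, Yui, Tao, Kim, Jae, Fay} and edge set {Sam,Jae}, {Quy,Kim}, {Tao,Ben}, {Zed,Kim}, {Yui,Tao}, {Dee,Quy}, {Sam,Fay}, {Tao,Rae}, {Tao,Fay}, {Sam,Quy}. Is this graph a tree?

Yes

|V| = 11, |E| = 10.
Connected and |E| = |V| - 1, which characterizes a tree.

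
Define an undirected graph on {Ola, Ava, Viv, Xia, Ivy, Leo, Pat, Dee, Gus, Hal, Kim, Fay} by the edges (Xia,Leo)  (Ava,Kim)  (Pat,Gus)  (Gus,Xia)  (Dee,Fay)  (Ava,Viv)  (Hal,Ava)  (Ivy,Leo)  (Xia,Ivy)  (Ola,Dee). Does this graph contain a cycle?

|V| = 12, |E| = 10, number of components = 3.
Since 10 > 12 - 3, a cycle must exist; for instance Xia-Leo-Ivy-Xia.

Yes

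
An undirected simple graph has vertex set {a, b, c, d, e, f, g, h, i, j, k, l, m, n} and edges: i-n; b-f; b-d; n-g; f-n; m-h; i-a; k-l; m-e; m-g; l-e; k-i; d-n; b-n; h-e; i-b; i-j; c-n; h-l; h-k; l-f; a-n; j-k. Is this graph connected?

Yes

Starting from a and exploring outward reaches every vertex (a, i, n, k, b, j, d, g, c, f, h, l, m, e); the graph is connected.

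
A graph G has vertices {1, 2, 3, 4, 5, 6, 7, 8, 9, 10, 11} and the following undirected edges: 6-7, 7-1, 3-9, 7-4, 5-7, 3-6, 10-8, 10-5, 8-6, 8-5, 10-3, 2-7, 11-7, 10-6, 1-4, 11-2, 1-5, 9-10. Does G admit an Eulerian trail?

Degrees: 1:3, 2:2, 3:3, 4:2, 5:4, 6:4, 7:6, 8:3, 9:2, 10:5, 11:2
Odd-degree vertices: 1, 3, 8, 10 (4 total).
An Eulerian trail requires 0 or 2 odd-degree vertices; here there are 4.

No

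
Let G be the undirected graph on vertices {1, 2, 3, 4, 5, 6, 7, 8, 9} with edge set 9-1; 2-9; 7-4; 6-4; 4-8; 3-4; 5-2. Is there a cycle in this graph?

The graph has 9 vertices, 7 edges, and 2 connected components.
Since 7 = 9 - 2, the graph is a forest and contains no cycle.

No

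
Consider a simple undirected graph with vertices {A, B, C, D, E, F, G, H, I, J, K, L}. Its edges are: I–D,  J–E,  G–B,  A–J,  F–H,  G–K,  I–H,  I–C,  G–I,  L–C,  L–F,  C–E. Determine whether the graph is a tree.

No

|V| = 12, |E| = 12.
Connected but with 12 > 11 edges, so it has a cycle and is not a tree.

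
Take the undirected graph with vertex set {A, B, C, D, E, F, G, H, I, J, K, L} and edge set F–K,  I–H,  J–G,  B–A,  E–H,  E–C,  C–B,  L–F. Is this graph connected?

No

Component: {D}
Component: {G, J}
Component: {F, K, L}
Component: {A, B, C, E, H, I}
There are 4 separate components, so the graph is not connected.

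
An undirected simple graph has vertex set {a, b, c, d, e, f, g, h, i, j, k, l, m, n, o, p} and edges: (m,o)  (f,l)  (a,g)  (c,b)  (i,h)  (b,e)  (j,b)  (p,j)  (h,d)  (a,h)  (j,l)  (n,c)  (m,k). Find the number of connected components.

Component: {k, m, o}
Component: {a, d, g, h, i}
Component: {b, c, e, f, j, l, n, p}

3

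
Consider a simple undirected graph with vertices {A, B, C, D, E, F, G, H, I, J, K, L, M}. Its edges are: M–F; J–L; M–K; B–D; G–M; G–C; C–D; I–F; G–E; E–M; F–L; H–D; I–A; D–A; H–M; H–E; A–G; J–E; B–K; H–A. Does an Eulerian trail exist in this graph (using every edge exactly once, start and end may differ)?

Degrees: A:4, B:2, C:2, D:4, E:4, F:3, G:4, H:4, I:2, J:2, K:2, L:2, M:5
Odd-degree vertices: F, M (2 total).
With 2 odd-degree vertices and all edges in one connected piece, an Eulerian trail exists (from F to M).

Yes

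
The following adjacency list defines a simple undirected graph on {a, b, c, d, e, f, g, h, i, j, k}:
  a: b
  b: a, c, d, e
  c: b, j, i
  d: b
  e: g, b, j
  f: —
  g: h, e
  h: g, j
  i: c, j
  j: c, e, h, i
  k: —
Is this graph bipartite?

c-i-j-c is an odd cycle (length 3), and a bipartite graph can contain only even cycles.

No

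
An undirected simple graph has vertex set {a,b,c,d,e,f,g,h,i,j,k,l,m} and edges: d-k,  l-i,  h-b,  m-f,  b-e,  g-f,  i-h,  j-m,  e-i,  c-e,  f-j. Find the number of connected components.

Component: {a}
Component: {d, k}
Component: {f, g, j, m}
Component: {b, c, e, h, i, l}

4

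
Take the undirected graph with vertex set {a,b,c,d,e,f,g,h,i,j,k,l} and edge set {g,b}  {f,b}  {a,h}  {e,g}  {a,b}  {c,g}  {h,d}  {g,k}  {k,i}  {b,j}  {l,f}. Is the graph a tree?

|V| = 12, |E| = 11.
It is connected with exactly 11 edges, hence acyclic — it is a tree.

Yes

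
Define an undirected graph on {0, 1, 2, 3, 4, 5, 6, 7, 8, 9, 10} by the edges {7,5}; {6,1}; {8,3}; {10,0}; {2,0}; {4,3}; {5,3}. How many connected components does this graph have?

4

Component: {9}
Component: {1, 6}
Component: {0, 2, 10}
Component: {3, 4, 5, 7, 8}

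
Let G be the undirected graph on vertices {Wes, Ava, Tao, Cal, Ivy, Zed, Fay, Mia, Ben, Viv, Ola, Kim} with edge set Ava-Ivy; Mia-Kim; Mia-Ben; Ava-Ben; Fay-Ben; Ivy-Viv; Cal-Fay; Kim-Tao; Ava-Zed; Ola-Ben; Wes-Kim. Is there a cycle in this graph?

|V| = 12, |E| = 11, number of components = 1.
Since 11 = 12 - 1, the graph is a forest and contains no cycle.

No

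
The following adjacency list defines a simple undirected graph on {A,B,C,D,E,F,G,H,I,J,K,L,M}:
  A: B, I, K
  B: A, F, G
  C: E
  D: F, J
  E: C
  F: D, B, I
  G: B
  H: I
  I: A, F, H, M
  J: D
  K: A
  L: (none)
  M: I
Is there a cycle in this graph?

The graph has 13 vertices, 11 edges, and 3 connected components.
One cycle is A-I-F-B-A.

Yes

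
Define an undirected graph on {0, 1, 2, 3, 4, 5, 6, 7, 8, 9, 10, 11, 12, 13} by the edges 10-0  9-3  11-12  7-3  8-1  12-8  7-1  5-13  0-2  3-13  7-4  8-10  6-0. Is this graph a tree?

Yes

|V| = 14, |E| = 13.
Connected and |E| = |V| - 1, which characterizes a tree.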